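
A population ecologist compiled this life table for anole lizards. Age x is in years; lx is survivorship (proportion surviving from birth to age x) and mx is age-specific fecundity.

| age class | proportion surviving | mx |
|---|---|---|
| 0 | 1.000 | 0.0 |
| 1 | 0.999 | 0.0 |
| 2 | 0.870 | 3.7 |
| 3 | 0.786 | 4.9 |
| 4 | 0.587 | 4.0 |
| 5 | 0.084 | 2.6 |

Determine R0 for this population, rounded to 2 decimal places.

9.64

lx·mx by age: 0, 0, 3.219, 3.8514, 2.348, 0.2184
R0 = Σ lx·mx = 9.6368 → 9.64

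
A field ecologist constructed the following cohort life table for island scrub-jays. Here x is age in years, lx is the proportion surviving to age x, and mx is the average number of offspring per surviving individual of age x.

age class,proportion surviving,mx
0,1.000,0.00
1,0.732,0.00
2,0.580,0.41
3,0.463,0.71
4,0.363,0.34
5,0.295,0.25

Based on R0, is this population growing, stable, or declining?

declining

R0 = Σ lx·mx = 0 + 0 + 0.2378 + 0.32873 + 0.12342 + 0.07375 = 0.7637
R0 < 1, so the population is declining.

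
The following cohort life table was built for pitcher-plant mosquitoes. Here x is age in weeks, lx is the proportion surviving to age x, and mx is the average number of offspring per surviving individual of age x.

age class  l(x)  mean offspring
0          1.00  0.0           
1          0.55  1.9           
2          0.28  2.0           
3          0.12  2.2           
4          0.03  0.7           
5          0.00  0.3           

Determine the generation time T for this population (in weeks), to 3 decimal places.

lx·mx: 0, 1.045, 0.56, 0.264, 0.021, 0 → R0 = 1.89
x·lx·mx: 0, 1.045, 1.12, 0.792, 0.084, 0 → Σ = 3.041
T = 3.041 / 1.89 = 1.608995… → 1.609

1.609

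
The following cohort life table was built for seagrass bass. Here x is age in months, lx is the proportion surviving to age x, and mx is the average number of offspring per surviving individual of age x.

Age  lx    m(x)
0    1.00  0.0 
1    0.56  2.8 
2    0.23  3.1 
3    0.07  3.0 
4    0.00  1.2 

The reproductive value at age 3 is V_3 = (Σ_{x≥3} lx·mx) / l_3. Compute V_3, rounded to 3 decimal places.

lx·mx for x ≥ 3: 0.21, 0 → sum = 0.21
V_3 = 0.21 / l_3 = 0.21 / 0.07 = 3 → 3.000

3.000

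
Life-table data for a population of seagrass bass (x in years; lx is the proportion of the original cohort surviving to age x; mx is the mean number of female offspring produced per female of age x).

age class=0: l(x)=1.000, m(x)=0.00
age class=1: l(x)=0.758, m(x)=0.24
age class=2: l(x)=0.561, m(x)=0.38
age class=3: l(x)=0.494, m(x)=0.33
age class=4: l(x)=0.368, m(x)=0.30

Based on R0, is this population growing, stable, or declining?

R0 = Σ lx·mx = 0 + 0.18192 + 0.21318 + 0.16302 + 0.1104 = 0.66852
R0 < 1, so the population is declining.

declining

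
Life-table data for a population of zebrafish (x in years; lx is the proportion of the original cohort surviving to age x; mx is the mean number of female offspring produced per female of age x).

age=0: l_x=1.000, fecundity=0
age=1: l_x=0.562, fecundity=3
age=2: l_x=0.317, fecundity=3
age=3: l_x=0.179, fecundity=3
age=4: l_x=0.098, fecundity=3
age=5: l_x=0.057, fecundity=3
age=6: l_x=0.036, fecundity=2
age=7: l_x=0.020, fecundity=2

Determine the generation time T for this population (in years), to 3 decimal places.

2.117

lx·mx: 0, 1.686, 0.951, 0.537, 0.294, 0.171, 0.072, 0.04 → R0 = 3.751
x·lx·mx: 0, 1.686, 1.902, 1.611, 1.176, 0.855, 0.432, 0.28 → Σ = 7.942
T = 7.942 / 3.751 = 2.117302… → 2.117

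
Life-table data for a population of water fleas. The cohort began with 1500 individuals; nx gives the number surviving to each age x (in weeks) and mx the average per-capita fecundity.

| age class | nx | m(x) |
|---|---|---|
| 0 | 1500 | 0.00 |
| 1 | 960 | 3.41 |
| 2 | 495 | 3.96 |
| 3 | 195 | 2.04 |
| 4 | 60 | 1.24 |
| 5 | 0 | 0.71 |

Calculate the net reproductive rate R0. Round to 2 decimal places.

lx = nx/n0 = nx/1500: 1, 0.64, 0.33, 0.13, 0.04, 0
lx·mx by age: 0, 2.1824, 1.3068, 0.2652, 0.0496, 0
R0 = Σ lx·mx = 3.804 → 3.80

3.80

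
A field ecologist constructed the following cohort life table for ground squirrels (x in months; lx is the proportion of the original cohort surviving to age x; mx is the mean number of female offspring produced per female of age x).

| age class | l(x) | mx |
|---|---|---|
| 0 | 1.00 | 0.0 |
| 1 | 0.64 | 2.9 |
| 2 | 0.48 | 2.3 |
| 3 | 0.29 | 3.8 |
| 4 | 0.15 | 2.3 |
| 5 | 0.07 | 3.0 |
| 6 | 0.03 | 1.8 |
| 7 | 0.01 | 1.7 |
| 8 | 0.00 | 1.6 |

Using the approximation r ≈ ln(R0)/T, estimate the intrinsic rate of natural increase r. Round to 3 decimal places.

R0 = Σ lx·mx = 0 + 1.856 + 1.104 + 1.102 + 0.345 + 0.21 + 0.054 + 0.017 + 0 = 4.688
Σ x·lx·mx = 10.243; T = 10.243/4.688 = 2.18494…
r ≈ ln(R0)/T = ln(4.688)/2.18494… = 0.70712… → 0.707

0.707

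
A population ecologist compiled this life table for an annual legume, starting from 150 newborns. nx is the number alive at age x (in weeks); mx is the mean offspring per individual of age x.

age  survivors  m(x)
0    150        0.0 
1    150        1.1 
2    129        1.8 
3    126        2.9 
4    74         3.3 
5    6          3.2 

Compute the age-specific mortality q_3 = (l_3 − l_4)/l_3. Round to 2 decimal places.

lx = nx/n0 = nx/150: 1, 1, 0.86, 0.84, 0.49333…, 0.04
q_3 = (l_3 − l_4) / l_3 = (0.84 − 0.493333…) / 0.84
     = 0.346667… / 0.84 = 0.412698… → 0.41

0.41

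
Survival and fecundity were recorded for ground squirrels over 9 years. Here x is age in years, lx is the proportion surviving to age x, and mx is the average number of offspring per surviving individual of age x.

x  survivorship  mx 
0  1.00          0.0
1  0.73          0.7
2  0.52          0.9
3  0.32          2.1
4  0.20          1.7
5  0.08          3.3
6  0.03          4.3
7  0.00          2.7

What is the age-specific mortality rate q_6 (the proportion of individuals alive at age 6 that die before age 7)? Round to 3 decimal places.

q_6 = (l_6 − l_7) / l_6 = (0.03 − 0) / 0.03
     = 0.03 / 0.03 = 1 → 1.000

1.000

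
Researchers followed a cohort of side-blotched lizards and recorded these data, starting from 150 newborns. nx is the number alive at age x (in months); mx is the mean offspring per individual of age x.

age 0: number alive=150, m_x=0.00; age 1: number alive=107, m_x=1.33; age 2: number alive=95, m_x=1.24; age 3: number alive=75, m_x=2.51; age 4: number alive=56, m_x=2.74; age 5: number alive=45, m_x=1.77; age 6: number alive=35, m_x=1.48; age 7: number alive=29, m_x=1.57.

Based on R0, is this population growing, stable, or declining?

lx = nx/n0 = nx/150: 1, 0.71333…, 0.63333…, 0.5, 0.37333…, 0.3, 0.23333…, 0.19333…
R0 = Σ lx·mx = 0 + 0.948733… + 0.785333… + 1.255 + 1.022933… + 0.531 + 0.345333… + 0.303533… = 5.191867…
R0 > 1, so the population is growing.

growing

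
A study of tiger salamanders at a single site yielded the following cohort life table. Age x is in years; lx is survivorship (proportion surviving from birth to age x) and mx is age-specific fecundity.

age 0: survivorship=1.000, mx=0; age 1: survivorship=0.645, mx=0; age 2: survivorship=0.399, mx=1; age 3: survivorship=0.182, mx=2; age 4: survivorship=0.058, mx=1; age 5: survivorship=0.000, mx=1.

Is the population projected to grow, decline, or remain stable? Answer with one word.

declining

R0 = Σ lx·mx = 0 + 0 + 0.399 + 0.364 + 0.058 + 0 = 0.821
R0 < 1, so the population is declining.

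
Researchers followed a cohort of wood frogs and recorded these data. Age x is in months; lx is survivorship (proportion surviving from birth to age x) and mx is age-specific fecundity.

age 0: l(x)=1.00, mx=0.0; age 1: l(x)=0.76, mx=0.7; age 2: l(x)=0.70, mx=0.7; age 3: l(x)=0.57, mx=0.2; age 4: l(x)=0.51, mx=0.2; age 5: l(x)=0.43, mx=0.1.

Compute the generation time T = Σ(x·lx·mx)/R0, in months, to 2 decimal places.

lx·mx: 0, 0.532, 0.49, 0.114, 0.102, 0.043 → R0 = 1.281
x·lx·mx: 0, 0.532, 0.98, 0.342, 0.408, 0.215 → Σ = 2.477
T = 2.477 / 1.281 = 1.933646… → 1.93

1.93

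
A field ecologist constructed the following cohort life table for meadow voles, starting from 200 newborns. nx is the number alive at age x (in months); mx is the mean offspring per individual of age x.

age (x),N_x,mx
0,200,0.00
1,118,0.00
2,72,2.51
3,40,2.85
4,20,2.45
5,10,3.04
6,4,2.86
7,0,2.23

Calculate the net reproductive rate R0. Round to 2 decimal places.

lx = nx/n0 = nx/200: 1, 0.59, 0.36, 0.2, 0.1, 0.05, 0.02, 0
lx·mx by age: 0, 0, 0.9036, 0.57, 0.245, 0.152, 0.0572, 0
R0 = Σ lx·mx = 1.9278 → 1.93

1.93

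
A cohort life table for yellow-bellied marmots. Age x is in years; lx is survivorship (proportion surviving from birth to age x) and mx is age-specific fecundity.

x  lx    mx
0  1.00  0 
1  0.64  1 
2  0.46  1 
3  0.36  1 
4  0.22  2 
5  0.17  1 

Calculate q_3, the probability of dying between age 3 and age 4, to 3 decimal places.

0.389

q_3 = (l_3 − l_4) / l_3 = (0.36 − 0.22) / 0.36
     = 0.14 / 0.36 = 0.388889… → 0.389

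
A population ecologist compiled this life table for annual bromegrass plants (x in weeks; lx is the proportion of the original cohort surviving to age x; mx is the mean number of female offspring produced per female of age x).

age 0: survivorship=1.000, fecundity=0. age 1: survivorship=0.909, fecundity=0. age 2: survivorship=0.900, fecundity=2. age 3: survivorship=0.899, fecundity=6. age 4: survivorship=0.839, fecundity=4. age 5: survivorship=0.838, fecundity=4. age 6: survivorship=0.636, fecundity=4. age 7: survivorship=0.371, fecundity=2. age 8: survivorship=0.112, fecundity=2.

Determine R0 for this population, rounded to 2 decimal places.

17.41

lx·mx by age: 0, 0, 1.8, 5.394, 3.356, 3.352, 2.544, 0.742, 0.224
R0 = Σ lx·mx = 17.412 → 17.41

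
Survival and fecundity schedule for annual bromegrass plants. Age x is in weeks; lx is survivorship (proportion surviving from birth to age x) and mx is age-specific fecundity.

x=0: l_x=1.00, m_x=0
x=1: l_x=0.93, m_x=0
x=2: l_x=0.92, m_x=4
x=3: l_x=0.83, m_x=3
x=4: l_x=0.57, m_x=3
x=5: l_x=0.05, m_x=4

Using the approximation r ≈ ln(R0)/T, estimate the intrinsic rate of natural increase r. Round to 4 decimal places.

R0 = Σ lx·mx = 0 + 0 + 3.68 + 2.49 + 1.71 + 0.2 = 8.08
Σ x·lx·mx = 22.67; T = 22.67/8.08 = 2.80569…
r ≈ ln(R0)/T = ln(8.08)/2.80569… = 0.744697… → 0.7447

0.7447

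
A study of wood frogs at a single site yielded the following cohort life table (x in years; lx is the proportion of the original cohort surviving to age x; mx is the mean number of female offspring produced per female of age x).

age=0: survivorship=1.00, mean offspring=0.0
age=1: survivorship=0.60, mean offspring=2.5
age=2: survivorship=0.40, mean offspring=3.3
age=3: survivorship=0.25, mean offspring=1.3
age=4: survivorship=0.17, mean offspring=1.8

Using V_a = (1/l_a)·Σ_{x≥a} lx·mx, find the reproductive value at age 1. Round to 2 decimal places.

lx·mx for x ≥ 1: 1.5, 1.32, 0.325, 0.306 → sum = 3.451
V_1 = 3.451 / l_1 = 3.451 / 0.6 = 5.751667… → 5.75

5.75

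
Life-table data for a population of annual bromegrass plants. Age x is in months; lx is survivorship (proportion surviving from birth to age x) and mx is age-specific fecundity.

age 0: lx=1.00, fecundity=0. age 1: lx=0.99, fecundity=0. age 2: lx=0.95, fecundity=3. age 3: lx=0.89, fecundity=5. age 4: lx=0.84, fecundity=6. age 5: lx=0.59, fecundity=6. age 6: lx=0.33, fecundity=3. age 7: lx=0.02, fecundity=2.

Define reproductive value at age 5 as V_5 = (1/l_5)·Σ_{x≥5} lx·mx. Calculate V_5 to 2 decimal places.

7.75

lx·mx for x ≥ 5: 3.54, 0.99, 0.04 → sum = 4.57
V_5 = 4.57 / l_5 = 4.57 / 0.59 = 7.745763… → 7.75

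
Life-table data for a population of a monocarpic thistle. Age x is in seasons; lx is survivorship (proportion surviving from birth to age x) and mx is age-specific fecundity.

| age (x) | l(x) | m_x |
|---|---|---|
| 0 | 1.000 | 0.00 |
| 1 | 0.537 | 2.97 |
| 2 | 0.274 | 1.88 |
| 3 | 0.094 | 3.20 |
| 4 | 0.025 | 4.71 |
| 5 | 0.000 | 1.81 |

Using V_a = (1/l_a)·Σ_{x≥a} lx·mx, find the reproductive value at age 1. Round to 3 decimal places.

lx·mx for x ≥ 1: 1.59489, 0.51512, 0.3008, 0.11775, 0 → sum = 2.52856
V_1 = 2.52856 / l_1 = 2.52856 / 0.537 = 4.708678… → 4.709

4.709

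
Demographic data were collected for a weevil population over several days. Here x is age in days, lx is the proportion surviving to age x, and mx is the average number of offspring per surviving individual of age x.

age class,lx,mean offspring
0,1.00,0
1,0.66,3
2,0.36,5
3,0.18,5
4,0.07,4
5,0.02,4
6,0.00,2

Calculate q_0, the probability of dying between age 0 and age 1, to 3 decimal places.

q_0 = (l_0 − l_1) / l_0 = (1 − 0.66) / 1
     = 0.34 / 1 = 0.34 → 0.340

0.340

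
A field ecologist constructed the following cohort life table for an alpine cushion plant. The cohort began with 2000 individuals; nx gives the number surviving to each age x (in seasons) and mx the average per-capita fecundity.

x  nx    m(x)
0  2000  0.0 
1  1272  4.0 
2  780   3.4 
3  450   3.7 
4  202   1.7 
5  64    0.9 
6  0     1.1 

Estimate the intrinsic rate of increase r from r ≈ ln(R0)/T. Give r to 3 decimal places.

lx = nx/n0 = nx/2000: 1, 0.636, 0.39, 0.225, 0.101, 0.032, 0
R0 = Σ lx·mx = 0 + 2.544 + 1.326 + 0.8325 + 0.1717 + 0.0288 + 0 = 4.903
Σ x·lx·mx = 8.5243; T = 8.5243/4.903 = 1.73859…
r ≈ ln(R0)/T = ln(4.903)/1.73859… = 0.91445… → 0.914

0.914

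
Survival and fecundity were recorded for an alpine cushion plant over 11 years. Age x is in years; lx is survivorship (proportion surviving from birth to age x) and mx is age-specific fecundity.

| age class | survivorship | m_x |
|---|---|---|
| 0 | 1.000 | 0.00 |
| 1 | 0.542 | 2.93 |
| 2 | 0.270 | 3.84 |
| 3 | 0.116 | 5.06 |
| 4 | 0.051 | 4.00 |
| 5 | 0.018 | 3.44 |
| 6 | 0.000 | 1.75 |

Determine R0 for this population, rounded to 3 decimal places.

lx·mx by age: 0, 1.58806, 1.0368, 0.58696, 0.204, 0.06192, 0
R0 = Σ lx·mx = 3.47774 → 3.478

3.478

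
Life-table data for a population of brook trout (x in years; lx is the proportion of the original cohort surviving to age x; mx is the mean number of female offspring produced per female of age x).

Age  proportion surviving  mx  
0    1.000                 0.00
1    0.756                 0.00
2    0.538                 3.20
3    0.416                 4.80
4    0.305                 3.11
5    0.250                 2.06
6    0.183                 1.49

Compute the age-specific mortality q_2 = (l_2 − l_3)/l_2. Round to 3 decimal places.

0.227

q_2 = (l_2 − l_3) / l_2 = (0.538 − 0.416) / 0.538
     = 0.122 / 0.538 = 0.226766… → 0.227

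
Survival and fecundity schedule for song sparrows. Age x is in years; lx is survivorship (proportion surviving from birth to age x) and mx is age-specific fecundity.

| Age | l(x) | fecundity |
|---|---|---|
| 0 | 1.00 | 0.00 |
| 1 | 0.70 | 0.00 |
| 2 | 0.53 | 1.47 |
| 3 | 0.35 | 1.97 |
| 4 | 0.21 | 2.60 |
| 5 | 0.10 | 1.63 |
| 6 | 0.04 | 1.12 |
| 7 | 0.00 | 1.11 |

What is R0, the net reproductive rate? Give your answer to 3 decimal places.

lx·mx by age: 0, 0, 0.7791, 0.6895, 0.546, 0.163, 0.0448, 0
R0 = Σ lx·mx = 2.2224 → 2.222

2.222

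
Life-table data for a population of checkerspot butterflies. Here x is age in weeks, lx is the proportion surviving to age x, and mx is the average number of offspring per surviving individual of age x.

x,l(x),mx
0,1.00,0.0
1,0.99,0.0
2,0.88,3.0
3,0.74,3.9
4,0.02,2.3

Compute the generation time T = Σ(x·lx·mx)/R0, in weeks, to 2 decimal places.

lx·mx: 0, 0, 2.64, 2.886, 0.046 → R0 = 5.572
x·lx·mx: 0, 0, 5.28, 8.658, 0.184 → Σ = 14.122
T = 14.122 / 5.572 = 2.534458… → 2.53

2.53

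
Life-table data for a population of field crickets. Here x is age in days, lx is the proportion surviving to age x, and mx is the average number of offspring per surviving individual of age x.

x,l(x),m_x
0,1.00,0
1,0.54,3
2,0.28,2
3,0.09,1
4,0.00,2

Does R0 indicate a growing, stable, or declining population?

growing

R0 = Σ lx·mx = 0 + 1.62 + 0.56 + 0.09 + 0 = 2.27
R0 > 1, so the population is growing.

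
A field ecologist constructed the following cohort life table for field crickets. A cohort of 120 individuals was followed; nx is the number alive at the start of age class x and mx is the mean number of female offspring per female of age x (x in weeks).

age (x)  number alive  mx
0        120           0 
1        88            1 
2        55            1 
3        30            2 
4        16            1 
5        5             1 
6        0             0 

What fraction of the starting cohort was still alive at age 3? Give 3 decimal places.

0.250

l_3 = n_3/n_0 = 30/120 = 0.25 → 0.250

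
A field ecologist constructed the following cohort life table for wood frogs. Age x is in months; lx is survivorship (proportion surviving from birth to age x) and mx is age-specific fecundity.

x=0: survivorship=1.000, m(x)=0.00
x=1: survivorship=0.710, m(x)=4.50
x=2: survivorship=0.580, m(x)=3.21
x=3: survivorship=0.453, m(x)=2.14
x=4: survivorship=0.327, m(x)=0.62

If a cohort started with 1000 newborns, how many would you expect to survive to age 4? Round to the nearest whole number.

327

Expected survivors = N0 · l_4 = 1000 × 0.327 = 327 → 327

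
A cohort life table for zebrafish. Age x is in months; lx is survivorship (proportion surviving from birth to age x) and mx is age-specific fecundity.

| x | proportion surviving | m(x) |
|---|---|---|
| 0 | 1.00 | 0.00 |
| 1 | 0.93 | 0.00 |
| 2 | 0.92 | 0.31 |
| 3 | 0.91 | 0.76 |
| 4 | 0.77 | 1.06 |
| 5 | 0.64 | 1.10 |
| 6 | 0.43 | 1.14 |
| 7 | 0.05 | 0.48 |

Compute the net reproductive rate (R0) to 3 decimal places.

3.011

lx·mx by age: 0, 0, 0.2852, 0.6916, 0.8162, 0.704, 0.4902, 0.024
R0 = Σ lx·mx = 3.0112 → 3.011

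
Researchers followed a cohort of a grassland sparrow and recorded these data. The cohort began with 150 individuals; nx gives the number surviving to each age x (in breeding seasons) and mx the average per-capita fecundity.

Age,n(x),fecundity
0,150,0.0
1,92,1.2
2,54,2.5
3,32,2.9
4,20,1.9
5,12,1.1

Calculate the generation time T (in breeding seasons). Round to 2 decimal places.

lx = nx/n0 = nx/150: 1, 0.61333…, 0.36, 0.21333…, 0.13333…, 0.08
lx·mx: 0, 0.736…, 0.9, 0.618667…, 0.253333…, 0.088 → R0 = 2.596…
x·lx·mx: 0, 0.736…, 1.8, 1.856…, 1.013333…, 0.44 → Σ = 5.845333…
T = 5.845333… / 2.596… = 2.251669… → 2.25

2.25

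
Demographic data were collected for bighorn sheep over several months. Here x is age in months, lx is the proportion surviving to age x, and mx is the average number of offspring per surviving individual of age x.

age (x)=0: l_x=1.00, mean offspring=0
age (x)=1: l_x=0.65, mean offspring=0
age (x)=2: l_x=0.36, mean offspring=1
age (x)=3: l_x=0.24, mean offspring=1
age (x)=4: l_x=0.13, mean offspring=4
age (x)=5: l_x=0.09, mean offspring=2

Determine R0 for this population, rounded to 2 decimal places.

1.30

lx·mx by age: 0, 0, 0.36, 0.24, 0.52, 0.18
R0 = Σ lx·mx = 1.3 → 1.30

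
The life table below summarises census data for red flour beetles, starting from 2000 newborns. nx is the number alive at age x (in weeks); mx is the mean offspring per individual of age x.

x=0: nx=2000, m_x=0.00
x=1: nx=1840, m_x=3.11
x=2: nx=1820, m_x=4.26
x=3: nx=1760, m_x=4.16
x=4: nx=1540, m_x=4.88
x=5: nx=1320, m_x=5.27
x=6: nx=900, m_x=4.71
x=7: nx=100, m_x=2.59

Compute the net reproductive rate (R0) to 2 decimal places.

19.88

lx = nx/n0 = nx/2000: 1, 0.92, 0.91, 0.88, 0.77, 0.66, 0.45, 0.05
lx·mx by age: 0, 2.8612, 3.8766, 3.6608, 3.7576, 3.4782, 2.1195, 0.1295
R0 = Σ lx·mx = 19.8834 → 19.88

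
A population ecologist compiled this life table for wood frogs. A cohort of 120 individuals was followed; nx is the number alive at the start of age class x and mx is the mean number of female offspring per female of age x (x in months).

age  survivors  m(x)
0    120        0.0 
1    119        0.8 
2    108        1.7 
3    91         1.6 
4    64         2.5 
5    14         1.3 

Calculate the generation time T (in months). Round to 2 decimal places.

2.71

lx = nx/n0 = nx/120: 1, 0.99167…, 0.9, 0.75833…, 0.53333…, 0.11667…
lx·mx: 0, 0.793333…, 1.53, 1.213333…, 1.333333…, 0.151667… → R0 = 5.021667…
x·lx·mx: 0, 0.793333…, 3.06, 3.64…, 5.333333…, 0.758333… → Σ = 13.585…
T = 13.585… / 5.021667… = 2.705277… → 2.71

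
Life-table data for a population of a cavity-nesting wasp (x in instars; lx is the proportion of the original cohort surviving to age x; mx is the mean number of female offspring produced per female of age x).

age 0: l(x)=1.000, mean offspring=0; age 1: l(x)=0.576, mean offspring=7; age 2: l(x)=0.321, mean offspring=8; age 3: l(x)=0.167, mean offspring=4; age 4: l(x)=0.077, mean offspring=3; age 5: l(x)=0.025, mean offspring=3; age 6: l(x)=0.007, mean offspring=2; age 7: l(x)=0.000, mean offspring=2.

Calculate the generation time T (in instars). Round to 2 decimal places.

lx·mx: 0, 4.032, 2.568, 0.668, 0.231, 0.075, 0.014, 0 → R0 = 7.588
x·lx·mx: 0, 4.032, 5.136, 2.004, 0.924, 0.375, 0.084, 0 → Σ = 12.555
T = 12.555 / 7.588 = 1.654586… → 1.65

1.65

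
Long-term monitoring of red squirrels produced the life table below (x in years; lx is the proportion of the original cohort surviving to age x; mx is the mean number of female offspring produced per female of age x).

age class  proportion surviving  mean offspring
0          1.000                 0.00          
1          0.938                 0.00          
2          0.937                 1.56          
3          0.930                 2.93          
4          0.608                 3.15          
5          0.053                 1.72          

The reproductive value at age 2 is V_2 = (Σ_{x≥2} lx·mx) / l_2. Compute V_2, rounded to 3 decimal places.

lx·mx for x ≥ 2: 1.46172, 2.7249, 1.9152, 0.09116 → sum = 6.19298
V_2 = 6.19298 / l_2 = 6.19298 / 0.937 = 6.60937… → 6.609

6.609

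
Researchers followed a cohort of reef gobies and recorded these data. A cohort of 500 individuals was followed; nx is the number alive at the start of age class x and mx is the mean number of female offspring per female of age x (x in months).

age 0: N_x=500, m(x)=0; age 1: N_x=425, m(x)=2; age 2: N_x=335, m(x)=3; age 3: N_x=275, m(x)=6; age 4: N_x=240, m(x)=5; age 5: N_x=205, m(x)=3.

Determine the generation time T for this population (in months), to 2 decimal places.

lx = nx/n0 = nx/500: 1, 0.85, 0.67, 0.55, 0.48, 0.41
lx·mx: 0, 1.7, 2.01, 3.3, 2.4, 1.23 → R0 = 10.64
x·lx·mx: 0, 1.7, 4.02, 9.9, 9.6, 6.15 → Σ = 31.37
T = 31.37 / 10.64 = 2.948308… → 2.95

2.95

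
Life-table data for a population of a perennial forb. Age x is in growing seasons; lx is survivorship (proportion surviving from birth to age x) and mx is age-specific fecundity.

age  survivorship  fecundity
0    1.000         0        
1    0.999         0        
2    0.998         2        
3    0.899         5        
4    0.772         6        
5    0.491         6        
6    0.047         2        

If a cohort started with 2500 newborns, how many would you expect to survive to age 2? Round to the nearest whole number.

Expected survivors = N0 · l_2 = 2500 × 0.998 = 2495 → 2495

2495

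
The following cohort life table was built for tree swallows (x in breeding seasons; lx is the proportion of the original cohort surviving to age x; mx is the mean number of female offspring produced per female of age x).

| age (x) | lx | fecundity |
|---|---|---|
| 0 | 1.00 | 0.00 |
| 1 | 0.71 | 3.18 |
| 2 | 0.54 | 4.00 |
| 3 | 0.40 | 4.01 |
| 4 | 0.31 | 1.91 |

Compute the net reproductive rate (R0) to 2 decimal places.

6.61

lx·mx by age: 0, 2.2578, 2.16, 1.604, 0.5921
R0 = Σ lx·mx = 6.6139 → 6.61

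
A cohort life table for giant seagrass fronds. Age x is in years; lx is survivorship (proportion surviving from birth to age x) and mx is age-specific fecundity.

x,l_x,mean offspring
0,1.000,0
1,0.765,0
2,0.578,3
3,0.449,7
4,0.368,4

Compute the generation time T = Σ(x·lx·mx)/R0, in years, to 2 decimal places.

lx·mx: 0, 0, 1.734, 3.143, 1.472 → R0 = 6.349
x·lx·mx: 0, 0, 3.468, 9.429, 5.888 → Σ = 18.785
T = 18.785 / 6.349 = 2.958734… → 2.96

2.96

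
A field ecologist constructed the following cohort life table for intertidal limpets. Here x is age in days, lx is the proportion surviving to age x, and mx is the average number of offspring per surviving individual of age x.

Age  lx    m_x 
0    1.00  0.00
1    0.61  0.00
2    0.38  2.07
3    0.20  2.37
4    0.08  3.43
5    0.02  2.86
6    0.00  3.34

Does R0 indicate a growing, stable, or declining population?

growing

R0 = Σ lx·mx = 0 + 0 + 0.7866 + 0.474 + 0.2744 + 0.0572 + 0 = 1.5922
R0 > 1, so the population is growing.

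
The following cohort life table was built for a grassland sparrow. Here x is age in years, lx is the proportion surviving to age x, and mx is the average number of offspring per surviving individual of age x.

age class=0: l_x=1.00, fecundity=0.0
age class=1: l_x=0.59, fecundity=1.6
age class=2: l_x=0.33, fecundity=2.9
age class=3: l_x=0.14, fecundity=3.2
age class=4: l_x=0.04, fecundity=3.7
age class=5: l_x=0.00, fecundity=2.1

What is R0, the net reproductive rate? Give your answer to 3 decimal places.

lx·mx by age: 0, 0.944, 0.957, 0.448, 0.148, 0
R0 = Σ lx·mx = 2.497 → 2.497

2.497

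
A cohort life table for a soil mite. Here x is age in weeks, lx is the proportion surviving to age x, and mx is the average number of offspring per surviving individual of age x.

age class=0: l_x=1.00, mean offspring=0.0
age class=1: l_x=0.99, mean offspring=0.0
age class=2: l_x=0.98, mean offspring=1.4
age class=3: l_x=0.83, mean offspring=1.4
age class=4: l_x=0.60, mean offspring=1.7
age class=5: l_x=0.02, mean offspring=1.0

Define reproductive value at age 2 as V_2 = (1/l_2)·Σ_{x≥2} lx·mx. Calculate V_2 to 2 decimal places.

lx·mx for x ≥ 2: 1.372, 1.162, 1.02, 0.02 → sum = 3.574
V_2 = 3.574 / l_2 = 3.574 / 0.98 = 3.646939… → 3.65

3.65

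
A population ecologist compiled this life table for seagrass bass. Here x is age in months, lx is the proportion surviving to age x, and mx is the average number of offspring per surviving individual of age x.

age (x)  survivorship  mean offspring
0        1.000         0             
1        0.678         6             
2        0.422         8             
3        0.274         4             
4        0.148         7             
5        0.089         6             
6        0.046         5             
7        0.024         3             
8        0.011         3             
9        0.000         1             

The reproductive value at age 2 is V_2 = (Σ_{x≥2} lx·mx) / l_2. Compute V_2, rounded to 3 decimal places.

15.111

lx·mx for x ≥ 2: 3.376, 1.096, 1.036, 0.534, 0.23, 0.072, 0.033, 0 → sum = 6.377
V_2 = 6.377 / l_2 = 6.377 / 0.422 = 15.111374… → 15.111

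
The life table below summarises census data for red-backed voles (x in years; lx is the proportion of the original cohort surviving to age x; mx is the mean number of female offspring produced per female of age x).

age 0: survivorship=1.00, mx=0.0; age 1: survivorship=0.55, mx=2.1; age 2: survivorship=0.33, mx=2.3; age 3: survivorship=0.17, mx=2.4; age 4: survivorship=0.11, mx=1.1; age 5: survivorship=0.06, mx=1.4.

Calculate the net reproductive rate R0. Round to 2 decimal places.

2.53

lx·mx by age: 0, 1.155, 0.759, 0.408, 0.121, 0.084
R0 = Σ lx·mx = 2.527 → 2.53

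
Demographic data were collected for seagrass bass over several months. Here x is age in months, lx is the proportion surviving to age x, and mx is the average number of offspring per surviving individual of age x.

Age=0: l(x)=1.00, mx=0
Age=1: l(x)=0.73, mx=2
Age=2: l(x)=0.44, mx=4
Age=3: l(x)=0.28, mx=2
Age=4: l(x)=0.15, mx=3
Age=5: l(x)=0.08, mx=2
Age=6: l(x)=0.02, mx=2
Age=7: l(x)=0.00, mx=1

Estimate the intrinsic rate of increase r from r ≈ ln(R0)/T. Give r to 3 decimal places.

0.694

R0 = Σ lx·mx = 0 + 1.46 + 1.76 + 0.56 + 0.45 + 0.16 + 0.04 + 0 = 4.43
Σ x·lx·mx = 9.5; T = 9.5/4.43 = 2.14447…
r ≈ ln(R0)/T = ln(4.43)/2.14447… = 0.69406… → 0.694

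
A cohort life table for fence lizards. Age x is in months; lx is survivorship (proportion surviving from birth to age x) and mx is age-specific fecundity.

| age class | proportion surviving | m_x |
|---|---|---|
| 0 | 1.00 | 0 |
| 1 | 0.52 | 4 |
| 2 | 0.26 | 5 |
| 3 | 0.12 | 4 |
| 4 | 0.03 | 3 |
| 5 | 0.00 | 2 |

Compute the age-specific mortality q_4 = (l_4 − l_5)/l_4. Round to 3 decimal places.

1.000

q_4 = (l_4 − l_5) / l_4 = (0.03 − 0) / 0.03
     = 0.03 / 0.03 = 1 → 1.000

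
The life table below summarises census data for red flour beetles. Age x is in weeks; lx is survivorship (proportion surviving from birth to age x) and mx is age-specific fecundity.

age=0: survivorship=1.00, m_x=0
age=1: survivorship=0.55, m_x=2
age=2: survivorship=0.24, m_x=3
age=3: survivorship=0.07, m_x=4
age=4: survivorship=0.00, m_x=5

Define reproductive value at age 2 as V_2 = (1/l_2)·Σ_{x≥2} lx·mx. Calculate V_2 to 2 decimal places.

4.17

lx·mx for x ≥ 2: 0.72, 0.28, 0 → sum = 1
V_2 = 1 / l_2 = 1 / 0.24 = 4.166667… → 4.17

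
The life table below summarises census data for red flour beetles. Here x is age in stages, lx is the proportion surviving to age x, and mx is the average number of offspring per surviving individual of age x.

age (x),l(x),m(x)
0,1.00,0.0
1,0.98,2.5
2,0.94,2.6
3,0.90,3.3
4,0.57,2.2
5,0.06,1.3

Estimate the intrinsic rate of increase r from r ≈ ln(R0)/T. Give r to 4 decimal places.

R0 = Σ lx·mx = 0 + 2.45 + 2.444 + 2.97 + 1.254 + 0.078 = 9.196
Σ x·lx·mx = 21.654; T = 21.654/9.196 = 2.35472…
r ≈ ln(R0)/T = ln(9.196)/2.35472… = 0.942265… → 0.9423

0.9423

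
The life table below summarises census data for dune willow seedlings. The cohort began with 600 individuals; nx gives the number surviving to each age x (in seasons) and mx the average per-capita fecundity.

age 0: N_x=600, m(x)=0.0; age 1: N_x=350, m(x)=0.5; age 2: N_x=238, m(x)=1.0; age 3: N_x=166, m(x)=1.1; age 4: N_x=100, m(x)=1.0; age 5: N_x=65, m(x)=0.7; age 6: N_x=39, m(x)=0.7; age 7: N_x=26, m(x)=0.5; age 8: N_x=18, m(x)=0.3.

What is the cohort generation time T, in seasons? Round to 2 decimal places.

2.70

lx = nx/n0 = nx/600: 1, 0.58333…, 0.39667…, 0.27667…, 0.16667…, 0.10833…, 0.065, 0.04333…, 0.03
lx·mx: 0, 0.291667…, 0.396667…, 0.304333…, 0.166667…, 0.075833…, 0.0455, 0.021667…, 0.009 → R0 = 1.311333…
x·lx·mx: 0, 0.291667…, 0.793333…, 0.913…, 0.666667…, 0.379167…, 0.273, 0.151667…, 0.072 → Σ = 3.5405…
T = 3.5405… / 1.311333… = 2.699924… → 2.70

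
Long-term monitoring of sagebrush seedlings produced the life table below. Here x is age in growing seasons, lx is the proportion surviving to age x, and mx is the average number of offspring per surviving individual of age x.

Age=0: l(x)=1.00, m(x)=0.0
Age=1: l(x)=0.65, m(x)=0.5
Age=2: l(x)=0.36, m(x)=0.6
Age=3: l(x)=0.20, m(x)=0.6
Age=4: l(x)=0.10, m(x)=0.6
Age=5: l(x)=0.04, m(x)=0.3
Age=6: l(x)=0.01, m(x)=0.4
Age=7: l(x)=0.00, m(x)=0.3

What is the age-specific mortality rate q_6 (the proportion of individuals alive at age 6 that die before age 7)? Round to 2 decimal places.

q_6 = (l_6 − l_7) / l_6 = (0.01 − 0) / 0.01
     = 0.01 / 0.01 = 1 → 1.00

1.00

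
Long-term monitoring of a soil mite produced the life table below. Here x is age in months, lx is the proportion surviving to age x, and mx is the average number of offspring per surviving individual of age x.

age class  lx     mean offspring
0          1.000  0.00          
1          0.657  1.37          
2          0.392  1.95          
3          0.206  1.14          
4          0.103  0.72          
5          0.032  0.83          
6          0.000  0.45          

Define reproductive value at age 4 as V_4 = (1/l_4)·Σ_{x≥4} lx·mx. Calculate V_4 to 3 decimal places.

lx·mx for x ≥ 4: 0.07416, 0.02656, 0 → sum = 0.10072
V_4 = 0.10072 / l_4 = 0.10072 / 0.103 = 0.977864… → 0.978

0.978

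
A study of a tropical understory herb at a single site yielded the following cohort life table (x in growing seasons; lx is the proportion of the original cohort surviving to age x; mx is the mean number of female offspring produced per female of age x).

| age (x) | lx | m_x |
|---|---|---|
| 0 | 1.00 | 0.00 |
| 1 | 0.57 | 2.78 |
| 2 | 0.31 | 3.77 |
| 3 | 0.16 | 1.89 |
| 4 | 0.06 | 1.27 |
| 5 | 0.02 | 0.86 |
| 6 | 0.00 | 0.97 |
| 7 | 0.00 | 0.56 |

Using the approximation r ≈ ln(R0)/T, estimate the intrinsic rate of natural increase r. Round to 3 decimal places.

0.692

R0 = Σ lx·mx = 0 + 1.5846 + 1.1687 + 0.3024 + 0.0762 + 0.0172 + 0 + 0 = 3.1491
Σ x·lx·mx = 5.22; T = 5.22/3.1491 = 1.65762…
r ≈ ln(R0)/T = ln(3.1491)/1.65762… = 0.69203… → 0.692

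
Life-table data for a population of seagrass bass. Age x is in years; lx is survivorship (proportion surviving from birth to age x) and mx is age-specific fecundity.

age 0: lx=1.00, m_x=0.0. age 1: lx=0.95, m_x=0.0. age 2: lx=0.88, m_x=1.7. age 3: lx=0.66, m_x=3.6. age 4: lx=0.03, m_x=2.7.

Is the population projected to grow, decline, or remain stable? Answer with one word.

growing

R0 = Σ lx·mx = 0 + 0 + 1.496 + 2.376 + 0.081 = 3.953
R0 > 1, so the population is growing.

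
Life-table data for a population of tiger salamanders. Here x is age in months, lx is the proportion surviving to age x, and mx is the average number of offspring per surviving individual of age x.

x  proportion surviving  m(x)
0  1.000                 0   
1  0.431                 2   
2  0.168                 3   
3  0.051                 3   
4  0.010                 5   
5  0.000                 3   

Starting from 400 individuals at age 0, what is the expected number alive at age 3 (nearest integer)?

Expected survivors = N0 · l_3 = 400 × 0.051 = 20.4 → 20

20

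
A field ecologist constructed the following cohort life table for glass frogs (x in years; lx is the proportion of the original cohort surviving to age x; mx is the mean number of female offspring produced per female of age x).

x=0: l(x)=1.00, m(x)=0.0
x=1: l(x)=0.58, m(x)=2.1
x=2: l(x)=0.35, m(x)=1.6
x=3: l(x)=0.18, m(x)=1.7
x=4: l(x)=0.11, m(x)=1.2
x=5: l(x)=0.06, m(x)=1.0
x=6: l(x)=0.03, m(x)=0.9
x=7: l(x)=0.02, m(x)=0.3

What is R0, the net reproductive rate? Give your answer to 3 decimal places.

lx·mx by age: 0, 1.218, 0.56, 0.306, 0.132, 0.06, 0.027, 0.006
R0 = Σ lx·mx = 2.309 → 2.309

2.309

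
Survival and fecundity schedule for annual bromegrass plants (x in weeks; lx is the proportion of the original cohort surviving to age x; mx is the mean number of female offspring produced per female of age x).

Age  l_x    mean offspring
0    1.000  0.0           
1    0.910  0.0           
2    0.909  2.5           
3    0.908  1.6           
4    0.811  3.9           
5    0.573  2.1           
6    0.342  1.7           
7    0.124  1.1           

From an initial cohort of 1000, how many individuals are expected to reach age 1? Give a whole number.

910

Expected survivors = N0 · l_1 = 1000 × 0.910 = 910 → 910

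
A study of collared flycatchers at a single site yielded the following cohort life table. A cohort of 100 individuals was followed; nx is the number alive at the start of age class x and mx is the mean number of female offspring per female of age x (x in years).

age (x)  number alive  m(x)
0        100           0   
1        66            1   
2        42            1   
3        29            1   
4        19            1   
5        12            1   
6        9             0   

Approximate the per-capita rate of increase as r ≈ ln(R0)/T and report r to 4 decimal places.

lx = nx/n0 = nx/100: 1, 0.66, 0.42, 0.29, 0.19, 0.12, 0.09
R0 = Σ lx·mx = 0 + 0.66 + 0.42 + 0.29 + 0.19 + 0.12 + 0 = 1.68
Σ x·lx·mx = 3.73; T = 3.73/1.68 = 2.22024…
r ≈ ln(R0)/T = ln(1.68)/2.22024… = 0.233666… → 0.2337

0.2337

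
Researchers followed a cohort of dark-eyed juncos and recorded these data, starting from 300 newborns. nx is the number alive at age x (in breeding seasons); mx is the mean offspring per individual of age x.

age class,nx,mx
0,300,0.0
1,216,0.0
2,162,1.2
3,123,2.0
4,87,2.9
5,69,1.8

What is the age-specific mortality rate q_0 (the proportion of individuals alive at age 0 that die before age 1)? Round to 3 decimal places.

0.280

lx = nx/n0 = nx/300: 1, 0.72, 0.54, 0.41, 0.29, 0.23
q_0 = (l_0 − l_1) / l_0 = (1 − 0.72) / 1
     = 0.28 / 1 = 0.28 → 0.280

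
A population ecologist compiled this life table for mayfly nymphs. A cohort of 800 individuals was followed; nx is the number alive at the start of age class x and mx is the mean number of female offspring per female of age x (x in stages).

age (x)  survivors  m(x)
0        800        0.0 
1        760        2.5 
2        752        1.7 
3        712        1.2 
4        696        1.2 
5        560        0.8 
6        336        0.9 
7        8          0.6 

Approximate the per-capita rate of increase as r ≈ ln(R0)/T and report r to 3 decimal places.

lx = nx/n0 = nx/800: 1, 0.95, 0.94, 0.89, 0.87, 0.7, 0.42, 0.01
R0 = Σ lx·mx = 0 + 2.375 + 1.598 + 1.068 + 1.044 + 0.56 + 0.378 + 0.006 = 7.029
Σ x·lx·mx = 18.061; T = 18.061/7.029 = 2.5695…
r ≈ ln(R0)/T = ln(7.029)/2.5695… = 0.75892… → 0.759

0.759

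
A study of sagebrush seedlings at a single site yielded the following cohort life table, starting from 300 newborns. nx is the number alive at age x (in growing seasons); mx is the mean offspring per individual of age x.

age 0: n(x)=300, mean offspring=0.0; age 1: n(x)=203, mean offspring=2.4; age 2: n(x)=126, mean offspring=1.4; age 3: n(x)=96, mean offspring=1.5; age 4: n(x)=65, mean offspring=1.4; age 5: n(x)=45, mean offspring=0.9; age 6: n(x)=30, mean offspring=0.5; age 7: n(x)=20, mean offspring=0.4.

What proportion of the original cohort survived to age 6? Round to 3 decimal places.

0.100

l_6 = n_6/n_0 = 30/300 = 0.1 → 0.100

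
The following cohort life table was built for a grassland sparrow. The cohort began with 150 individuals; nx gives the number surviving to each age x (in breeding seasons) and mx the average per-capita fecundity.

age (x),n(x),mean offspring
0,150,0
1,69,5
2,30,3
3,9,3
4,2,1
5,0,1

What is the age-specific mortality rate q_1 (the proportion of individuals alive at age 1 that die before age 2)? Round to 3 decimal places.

0.565

lx = nx/n0 = nx/150: 1, 0.46, 0.2, 0.06, 0.01333…, 0
q_1 = (l_1 − l_2) / l_1 = (0.46 − 0.2) / 0.46
     = 0.26 / 0.46 = 0.565217… → 0.565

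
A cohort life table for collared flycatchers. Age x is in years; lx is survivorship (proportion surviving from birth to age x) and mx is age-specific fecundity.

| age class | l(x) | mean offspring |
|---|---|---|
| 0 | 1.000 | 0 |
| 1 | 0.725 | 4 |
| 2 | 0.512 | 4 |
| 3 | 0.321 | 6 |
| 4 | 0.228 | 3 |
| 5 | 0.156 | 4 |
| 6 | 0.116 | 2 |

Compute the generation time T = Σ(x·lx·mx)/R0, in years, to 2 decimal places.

lx·mx: 0, 2.9, 2.048, 1.926, 0.684, 0.624, 0.232 → R0 = 8.414
x·lx·mx: 0, 2.9, 4.096, 5.778, 2.736, 3.12, 1.392 → Σ = 20.022
T = 20.022 / 8.414 = 2.379605… → 2.38

2.38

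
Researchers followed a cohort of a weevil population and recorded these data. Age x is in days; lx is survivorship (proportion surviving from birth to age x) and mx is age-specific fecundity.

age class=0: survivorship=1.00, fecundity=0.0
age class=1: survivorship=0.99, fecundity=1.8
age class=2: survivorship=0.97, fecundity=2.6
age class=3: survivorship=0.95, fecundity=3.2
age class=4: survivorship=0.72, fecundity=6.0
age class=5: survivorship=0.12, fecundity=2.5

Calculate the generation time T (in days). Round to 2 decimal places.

lx·mx: 0, 1.782, 2.522, 3.04, 4.32, 0.3 → R0 = 11.964
x·lx·mx: 0, 1.782, 5.044, 9.12, 17.28, 1.5 → Σ = 34.726
T = 34.726 / 11.964 = 2.902541… → 2.90

2.90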